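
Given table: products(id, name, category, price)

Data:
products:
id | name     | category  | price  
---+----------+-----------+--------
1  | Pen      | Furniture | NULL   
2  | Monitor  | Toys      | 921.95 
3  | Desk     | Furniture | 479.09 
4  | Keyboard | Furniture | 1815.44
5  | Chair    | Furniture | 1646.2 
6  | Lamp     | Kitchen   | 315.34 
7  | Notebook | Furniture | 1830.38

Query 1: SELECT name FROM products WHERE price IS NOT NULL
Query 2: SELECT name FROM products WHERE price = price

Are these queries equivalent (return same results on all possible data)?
Yes, equivalent

Both queries return: [('Chair',), ('Desk',), ('Keyboard',), ('Lamp',), ('Monitor',), ('Notebook',)]

Reason: IS NOT NULL vs self-equality (both exclude NULLs)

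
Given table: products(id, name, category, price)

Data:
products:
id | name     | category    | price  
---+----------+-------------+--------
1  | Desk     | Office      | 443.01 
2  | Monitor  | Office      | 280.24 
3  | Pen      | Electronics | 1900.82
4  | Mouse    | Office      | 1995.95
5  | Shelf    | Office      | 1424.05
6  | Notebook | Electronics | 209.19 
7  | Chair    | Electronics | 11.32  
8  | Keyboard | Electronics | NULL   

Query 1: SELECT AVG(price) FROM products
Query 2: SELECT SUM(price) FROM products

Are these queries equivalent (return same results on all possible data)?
No, not equivalent

Query 1 returns: [(894.9399999999999,)]
Query 2 returns: [(6264.58,)]

Reason: AVG vs SUM give different aggregate values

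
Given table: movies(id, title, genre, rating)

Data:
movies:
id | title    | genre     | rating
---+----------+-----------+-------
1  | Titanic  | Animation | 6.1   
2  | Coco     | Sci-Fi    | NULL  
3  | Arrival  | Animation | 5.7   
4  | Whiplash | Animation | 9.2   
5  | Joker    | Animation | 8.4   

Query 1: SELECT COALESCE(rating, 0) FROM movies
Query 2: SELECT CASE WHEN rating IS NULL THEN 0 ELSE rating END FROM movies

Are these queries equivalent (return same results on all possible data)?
Yes, equivalent

Both queries return: [(0,), (5.7,), (6.1,), (8.4,), (9.2,)]

Reason: COALESCE vs CASE for NULL handling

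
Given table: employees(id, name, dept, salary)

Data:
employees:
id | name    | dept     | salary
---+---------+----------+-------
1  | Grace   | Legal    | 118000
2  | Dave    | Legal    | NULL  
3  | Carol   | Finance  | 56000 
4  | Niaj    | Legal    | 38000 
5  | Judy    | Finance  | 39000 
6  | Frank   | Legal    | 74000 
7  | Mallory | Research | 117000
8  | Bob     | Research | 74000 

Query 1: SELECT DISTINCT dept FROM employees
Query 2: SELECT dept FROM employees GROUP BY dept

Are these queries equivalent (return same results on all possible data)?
Yes, equivalent

Both queries return: [('Finance',), ('Legal',), ('Research',)]

Reason: Both get unique depts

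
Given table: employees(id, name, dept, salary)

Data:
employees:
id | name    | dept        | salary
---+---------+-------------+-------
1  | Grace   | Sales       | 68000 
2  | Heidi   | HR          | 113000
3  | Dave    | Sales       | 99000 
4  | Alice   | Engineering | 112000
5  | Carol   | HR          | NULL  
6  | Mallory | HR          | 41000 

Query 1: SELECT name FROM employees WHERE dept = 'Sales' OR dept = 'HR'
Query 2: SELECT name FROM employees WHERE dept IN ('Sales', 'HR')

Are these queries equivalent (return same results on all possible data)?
Yes, equivalent

Both queries return: [('Carol',), ('Dave',), ('Grace',), ('Heidi',), ('Mallory',)]

Reason: OR vs IN are equivalent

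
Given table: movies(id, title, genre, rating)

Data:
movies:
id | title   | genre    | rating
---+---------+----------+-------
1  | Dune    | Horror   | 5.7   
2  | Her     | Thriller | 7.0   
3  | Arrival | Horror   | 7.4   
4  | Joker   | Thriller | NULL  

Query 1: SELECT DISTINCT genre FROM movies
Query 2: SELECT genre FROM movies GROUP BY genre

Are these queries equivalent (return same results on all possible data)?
Yes, equivalent

Both queries return: [('Horror',), ('Thriller',)]

Reason: Both get unique genres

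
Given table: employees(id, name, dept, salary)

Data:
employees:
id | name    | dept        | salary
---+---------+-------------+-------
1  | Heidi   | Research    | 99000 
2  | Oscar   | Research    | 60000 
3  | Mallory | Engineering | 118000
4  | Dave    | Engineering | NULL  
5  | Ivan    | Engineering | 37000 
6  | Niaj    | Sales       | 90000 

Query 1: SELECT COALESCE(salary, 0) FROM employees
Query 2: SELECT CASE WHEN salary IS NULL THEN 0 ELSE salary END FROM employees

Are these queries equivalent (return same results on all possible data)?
Yes, equivalent

Both queries return: [(0,), (37000,), (60000,), (90000,), (99000,), (118000,)]

Reason: COALESCE vs CASE for NULL handling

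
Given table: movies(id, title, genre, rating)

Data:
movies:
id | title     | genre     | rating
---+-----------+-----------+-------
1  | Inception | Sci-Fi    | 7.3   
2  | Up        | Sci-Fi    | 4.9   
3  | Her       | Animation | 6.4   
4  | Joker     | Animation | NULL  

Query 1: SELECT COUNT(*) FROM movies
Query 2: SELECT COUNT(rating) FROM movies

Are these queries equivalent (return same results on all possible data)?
No, not equivalent

Query 1 returns: [(4,)]
Query 2 returns: [(3,)]

Reason: COUNT(*) includes NULLs, COUNT(column) excludes them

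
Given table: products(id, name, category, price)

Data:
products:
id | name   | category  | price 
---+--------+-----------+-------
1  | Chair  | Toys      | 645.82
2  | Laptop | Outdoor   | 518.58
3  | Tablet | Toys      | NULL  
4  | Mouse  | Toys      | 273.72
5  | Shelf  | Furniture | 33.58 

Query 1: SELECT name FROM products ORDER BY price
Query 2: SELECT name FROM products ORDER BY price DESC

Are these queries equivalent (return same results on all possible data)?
No, not equivalent

Query 1 returns: [('Tablet',), ('Shelf',), ('Mouse',), ('Laptop',), ('Chair',)]
Query 2 returns: [('Chair',), ('Laptop',), ('Mouse',), ('Shelf',), ('Tablet',)]

Reason: ASC vs DESC gives opposite ordering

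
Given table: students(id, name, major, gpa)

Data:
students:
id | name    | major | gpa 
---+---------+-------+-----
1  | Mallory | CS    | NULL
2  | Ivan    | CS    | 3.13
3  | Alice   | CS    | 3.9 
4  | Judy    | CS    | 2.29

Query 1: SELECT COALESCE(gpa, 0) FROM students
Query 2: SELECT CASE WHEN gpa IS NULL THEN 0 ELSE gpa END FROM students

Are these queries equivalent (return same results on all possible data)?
Yes, equivalent

Both queries return: [(0,), (2.29,), (3.13,), (3.9,)]

Reason: COALESCE vs CASE for NULL handling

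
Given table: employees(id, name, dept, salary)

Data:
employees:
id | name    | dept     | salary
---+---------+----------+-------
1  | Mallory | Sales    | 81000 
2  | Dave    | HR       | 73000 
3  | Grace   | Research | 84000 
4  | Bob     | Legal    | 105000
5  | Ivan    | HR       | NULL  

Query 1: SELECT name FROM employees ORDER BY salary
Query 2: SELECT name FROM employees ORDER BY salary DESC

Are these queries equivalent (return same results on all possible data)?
No, not equivalent

Query 1 returns: [('Ivan',), ('Dave',), ('Mallory',), ('Grace',), ('Bob',)]
Query 2 returns: [('Bob',), ('Grace',), ('Mallory',), ('Dave',), ('Ivan',)]

Reason: ASC vs DESC gives opposite ordering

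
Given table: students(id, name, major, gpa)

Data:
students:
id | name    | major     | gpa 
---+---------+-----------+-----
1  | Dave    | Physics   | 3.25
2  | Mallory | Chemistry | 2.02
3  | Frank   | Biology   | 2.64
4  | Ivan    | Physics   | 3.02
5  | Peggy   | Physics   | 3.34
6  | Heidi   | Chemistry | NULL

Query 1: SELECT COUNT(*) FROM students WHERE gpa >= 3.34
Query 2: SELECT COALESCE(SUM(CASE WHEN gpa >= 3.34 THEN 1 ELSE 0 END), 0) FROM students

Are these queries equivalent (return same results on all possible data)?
Yes, equivalent

Both queries return: [(1,)]

Reason: COUNT with WHERE vs conditional SUM (COALESCE handles empty-table NULL)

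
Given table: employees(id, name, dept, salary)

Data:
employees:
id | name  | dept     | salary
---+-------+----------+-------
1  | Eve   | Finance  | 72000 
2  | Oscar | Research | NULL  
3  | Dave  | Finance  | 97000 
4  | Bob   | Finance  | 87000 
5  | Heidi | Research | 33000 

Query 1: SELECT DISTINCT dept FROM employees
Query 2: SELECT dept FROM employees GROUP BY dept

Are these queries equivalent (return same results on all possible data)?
Yes, equivalent

Both queries return: [('Finance',), ('Research',)]

Reason: Both get unique depts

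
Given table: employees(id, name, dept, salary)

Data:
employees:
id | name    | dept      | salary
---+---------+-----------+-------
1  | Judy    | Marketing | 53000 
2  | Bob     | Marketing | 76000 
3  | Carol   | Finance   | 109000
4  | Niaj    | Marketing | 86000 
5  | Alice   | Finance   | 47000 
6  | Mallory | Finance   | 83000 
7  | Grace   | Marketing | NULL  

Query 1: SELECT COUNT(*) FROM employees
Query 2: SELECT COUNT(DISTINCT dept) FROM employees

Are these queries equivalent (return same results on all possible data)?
No, not equivalent

Query 1 returns: [(7,)]
Query 2 returns: [(2,)]

Reason: COUNT(*) counts rows, COUNT(DISTINCT dept) counts unique depts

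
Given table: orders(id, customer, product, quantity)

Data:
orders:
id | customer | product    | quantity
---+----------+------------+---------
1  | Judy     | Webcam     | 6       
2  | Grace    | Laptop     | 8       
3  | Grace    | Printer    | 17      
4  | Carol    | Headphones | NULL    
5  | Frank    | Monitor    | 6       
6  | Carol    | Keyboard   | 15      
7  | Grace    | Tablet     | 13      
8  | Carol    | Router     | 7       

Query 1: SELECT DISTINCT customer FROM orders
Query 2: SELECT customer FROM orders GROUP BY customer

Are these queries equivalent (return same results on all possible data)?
Yes, equivalent

Both queries return: [('Carol',), ('Frank',), ('Grace',), ('Judy',)]

Reason: Both get unique customers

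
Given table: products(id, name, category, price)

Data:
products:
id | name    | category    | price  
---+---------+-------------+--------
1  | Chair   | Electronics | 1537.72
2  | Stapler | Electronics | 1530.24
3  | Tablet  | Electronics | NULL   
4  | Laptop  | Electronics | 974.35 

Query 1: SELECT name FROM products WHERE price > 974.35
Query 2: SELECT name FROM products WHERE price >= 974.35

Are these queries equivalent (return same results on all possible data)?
No, not equivalent

Query 1 returns: [('Chair',), ('Stapler',)]
Query 2 returns: [('Chair',), ('Stapler',), ('Laptop',)]

Reason: > vs >= gives different results when price = 974.35 exists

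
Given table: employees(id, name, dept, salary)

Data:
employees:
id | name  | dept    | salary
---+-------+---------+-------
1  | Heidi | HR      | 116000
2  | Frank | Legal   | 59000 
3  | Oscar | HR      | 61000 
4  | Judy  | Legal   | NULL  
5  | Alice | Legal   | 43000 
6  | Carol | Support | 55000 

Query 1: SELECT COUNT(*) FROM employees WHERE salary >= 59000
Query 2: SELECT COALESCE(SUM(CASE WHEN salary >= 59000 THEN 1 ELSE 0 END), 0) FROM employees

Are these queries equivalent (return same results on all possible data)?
Yes, equivalent

Both queries return: [(3,)]

Reason: COUNT with WHERE vs conditional SUM (COALESCE handles empty-table NULL)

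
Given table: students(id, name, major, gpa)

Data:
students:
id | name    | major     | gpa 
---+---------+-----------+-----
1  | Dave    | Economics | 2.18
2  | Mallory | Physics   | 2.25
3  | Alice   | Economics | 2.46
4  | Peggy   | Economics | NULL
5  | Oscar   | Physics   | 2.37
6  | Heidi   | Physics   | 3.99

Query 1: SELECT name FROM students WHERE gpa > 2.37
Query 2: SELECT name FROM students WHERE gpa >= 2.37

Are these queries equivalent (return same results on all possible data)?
No, not equivalent

Query 1 returns: [('Alice',), ('Heidi',)]
Query 2 returns: [('Alice',), ('Oscar',), ('Heidi',)]

Reason: > vs >= gives different results when gpa = 2.37 exists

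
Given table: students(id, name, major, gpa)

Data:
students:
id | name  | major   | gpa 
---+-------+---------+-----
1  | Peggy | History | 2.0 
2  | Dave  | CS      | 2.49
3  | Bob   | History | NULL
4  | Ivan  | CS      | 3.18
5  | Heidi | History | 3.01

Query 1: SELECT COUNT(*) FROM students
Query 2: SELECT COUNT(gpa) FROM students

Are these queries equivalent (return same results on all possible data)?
No, not equivalent

Query 1 returns: [(5,)]
Query 2 returns: [(4,)]

Reason: COUNT(*) includes NULLs, COUNT(column) excludes them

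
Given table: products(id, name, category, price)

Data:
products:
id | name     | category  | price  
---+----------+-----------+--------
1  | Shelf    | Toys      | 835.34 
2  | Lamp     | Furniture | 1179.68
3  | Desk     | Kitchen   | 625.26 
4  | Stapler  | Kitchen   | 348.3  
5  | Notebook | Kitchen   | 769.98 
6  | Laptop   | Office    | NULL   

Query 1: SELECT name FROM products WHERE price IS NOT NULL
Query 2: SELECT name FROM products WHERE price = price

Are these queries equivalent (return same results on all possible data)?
Yes, equivalent

Both queries return: [('Desk',), ('Lamp',), ('Notebook',), ('Shelf',), ('Stapler',)]

Reason: IS NOT NULL vs self-equality (both exclude NULLs)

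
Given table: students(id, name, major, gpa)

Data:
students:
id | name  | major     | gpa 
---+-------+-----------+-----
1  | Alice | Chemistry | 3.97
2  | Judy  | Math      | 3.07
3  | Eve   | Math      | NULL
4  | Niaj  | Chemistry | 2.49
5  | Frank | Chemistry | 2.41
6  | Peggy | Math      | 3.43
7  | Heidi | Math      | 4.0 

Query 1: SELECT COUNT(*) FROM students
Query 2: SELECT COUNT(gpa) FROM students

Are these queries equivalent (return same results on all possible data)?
No, not equivalent

Query 1 returns: [(7,)]
Query 2 returns: [(6,)]

Reason: COUNT(*) includes NULLs, COUNT(column) excludes them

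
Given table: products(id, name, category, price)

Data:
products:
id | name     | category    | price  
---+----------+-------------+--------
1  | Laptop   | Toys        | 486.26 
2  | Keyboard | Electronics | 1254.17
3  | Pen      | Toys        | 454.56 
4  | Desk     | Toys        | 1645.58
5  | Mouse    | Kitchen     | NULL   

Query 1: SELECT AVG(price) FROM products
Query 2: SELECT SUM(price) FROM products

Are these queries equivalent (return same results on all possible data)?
No, not equivalent

Query 1 returns: [(960.1425,)]
Query 2 returns: [(3840.57,)]

Reason: AVG vs SUM give different aggregate values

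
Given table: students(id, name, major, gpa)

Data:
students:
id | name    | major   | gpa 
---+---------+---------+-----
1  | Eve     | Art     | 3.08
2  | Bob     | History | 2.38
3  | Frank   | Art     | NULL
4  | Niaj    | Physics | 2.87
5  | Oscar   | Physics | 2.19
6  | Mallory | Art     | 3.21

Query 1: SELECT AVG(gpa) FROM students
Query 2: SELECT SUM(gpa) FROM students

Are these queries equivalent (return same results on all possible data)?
No, not equivalent

Query 1 returns: [(2.746,)]
Query 2 returns: [(13.73,)]

Reason: AVG vs SUM give different aggregate values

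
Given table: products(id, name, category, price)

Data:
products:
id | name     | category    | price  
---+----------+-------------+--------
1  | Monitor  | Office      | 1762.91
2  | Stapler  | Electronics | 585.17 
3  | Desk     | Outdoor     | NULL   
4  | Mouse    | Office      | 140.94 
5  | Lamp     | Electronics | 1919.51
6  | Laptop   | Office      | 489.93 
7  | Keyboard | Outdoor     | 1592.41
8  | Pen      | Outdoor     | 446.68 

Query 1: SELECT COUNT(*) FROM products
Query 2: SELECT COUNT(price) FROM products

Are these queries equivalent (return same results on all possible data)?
No, not equivalent

Query 1 returns: [(8,)]
Query 2 returns: [(7,)]

Reason: COUNT(*) includes NULLs, COUNT(column) excludes them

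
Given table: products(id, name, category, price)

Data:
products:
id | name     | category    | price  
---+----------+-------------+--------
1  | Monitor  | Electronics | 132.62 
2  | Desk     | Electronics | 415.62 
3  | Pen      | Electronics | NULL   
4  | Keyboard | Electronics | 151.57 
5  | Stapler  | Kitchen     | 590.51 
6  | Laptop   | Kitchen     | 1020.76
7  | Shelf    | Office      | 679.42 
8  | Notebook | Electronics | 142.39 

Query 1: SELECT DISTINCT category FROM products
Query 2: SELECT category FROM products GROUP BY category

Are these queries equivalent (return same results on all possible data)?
Yes, equivalent

Both queries return: [('Electronics',), ('Kitchen',), ('Office',)]

Reason: Both get unique categorys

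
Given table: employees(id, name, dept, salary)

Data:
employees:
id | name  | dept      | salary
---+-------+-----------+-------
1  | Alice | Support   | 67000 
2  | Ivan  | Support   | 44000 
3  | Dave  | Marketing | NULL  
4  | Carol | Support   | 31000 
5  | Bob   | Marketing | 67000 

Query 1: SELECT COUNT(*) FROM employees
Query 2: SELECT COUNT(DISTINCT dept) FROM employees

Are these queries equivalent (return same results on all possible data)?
No, not equivalent

Query 1 returns: [(5,)]
Query 2 returns: [(2,)]

Reason: COUNT(*) counts rows, COUNT(DISTINCT dept) counts unique depts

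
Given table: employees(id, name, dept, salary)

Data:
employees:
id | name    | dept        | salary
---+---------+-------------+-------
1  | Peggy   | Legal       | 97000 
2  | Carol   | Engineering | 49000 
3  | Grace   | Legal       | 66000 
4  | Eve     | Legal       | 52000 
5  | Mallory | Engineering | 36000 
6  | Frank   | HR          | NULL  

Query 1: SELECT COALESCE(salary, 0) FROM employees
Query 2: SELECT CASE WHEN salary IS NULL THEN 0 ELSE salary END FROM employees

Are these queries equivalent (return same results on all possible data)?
Yes, equivalent

Both queries return: [(0,), (36000,), (49000,), (52000,), (66000,), (97000,)]

Reason: COALESCE vs CASE for NULL handling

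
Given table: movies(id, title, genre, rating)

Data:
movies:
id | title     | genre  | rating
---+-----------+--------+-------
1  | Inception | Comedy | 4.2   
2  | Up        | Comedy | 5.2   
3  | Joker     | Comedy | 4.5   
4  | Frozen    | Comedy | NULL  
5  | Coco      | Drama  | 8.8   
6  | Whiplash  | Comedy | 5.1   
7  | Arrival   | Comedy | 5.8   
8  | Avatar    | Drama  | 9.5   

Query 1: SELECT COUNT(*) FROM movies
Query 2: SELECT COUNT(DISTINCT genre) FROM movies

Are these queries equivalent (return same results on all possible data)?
No, not equivalent

Query 1 returns: [(8,)]
Query 2 returns: [(2,)]

Reason: COUNT(*) counts rows, COUNT(DISTINCT genre) counts unique genres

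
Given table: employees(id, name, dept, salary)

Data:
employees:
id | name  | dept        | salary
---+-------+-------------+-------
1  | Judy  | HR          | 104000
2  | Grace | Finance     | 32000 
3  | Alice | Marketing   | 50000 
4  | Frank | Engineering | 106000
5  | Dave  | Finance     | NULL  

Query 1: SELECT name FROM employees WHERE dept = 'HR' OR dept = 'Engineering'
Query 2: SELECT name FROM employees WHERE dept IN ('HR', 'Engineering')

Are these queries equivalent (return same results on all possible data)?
Yes, equivalent

Both queries return: [('Frank',), ('Judy',)]

Reason: OR vs IN are equivalent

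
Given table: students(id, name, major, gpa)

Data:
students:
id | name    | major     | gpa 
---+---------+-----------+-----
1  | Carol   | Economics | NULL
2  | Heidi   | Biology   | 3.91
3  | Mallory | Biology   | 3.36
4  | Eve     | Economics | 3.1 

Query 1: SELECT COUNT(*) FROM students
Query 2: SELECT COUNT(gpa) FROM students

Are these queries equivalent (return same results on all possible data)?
No, not equivalent

Query 1 returns: [(4,)]
Query 2 returns: [(3,)]

Reason: COUNT(*) includes NULLs, COUNT(column) excludes them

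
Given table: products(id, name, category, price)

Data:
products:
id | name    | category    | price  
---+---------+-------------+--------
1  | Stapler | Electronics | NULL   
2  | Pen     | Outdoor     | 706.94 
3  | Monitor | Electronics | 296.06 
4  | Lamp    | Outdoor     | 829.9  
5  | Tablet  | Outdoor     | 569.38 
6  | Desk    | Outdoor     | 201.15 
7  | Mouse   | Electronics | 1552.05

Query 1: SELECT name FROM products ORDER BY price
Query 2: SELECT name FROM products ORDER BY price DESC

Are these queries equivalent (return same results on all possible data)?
No, not equivalent

Query 1 returns: [('Stapler',), ('Desk',), ('Monitor',), ('Tablet',), ('Pen',), ('Lamp',), ('Mouse',)]
Query 2 returns: [('Mouse',), ('Lamp',), ('Pen',), ('Tablet',), ('Monitor',), ('Desk',), ('Stapler',)]

Reason: ASC vs DESC gives opposite ordering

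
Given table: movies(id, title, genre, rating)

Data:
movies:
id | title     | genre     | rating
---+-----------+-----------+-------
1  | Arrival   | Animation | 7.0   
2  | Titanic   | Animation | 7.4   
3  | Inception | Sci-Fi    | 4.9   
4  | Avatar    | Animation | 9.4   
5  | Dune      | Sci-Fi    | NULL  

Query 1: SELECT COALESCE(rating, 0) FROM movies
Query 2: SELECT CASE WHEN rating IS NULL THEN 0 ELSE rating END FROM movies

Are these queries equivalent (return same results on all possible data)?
Yes, equivalent

Both queries return: [(0,), (4.9,), (7.0,), (7.4,), (9.4,)]

Reason: COALESCE vs CASE for NULL handling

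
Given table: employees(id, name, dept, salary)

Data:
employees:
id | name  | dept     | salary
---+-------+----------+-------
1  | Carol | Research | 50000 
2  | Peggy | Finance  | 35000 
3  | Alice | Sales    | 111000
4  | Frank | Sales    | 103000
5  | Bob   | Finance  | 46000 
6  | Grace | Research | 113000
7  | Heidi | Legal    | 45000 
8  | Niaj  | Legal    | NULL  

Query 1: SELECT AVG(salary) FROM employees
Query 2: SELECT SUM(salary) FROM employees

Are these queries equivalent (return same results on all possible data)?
No, not equivalent

Query 1 returns: [(71857.14285714286,)]
Query 2 returns: [(503000,)]

Reason: AVG vs SUM give different aggregate values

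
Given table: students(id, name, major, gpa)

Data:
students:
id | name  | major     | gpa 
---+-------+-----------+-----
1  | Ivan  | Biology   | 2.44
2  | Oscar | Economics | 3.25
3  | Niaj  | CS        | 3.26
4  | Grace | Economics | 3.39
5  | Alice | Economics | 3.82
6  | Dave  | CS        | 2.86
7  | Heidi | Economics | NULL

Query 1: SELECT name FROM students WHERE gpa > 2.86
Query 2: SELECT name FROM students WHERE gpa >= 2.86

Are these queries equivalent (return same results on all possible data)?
No, not equivalent

Query 1 returns: [('Oscar',), ('Niaj',), ('Grace',), ('Alice',)]
Query 2 returns: [('Oscar',), ('Niaj',), ('Grace',), ('Alice',), ('Dave',)]

Reason: > vs >= gives different results when gpa = 2.86 exists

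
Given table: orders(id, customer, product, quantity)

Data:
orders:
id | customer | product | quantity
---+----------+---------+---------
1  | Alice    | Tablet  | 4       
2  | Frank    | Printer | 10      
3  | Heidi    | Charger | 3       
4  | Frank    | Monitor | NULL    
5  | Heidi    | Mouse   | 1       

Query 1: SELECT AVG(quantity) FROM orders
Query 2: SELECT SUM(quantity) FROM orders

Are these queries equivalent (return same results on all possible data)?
No, not equivalent

Query 1 returns: [(4.5,)]
Query 2 returns: [(18,)]

Reason: AVG vs SUM give different aggregate values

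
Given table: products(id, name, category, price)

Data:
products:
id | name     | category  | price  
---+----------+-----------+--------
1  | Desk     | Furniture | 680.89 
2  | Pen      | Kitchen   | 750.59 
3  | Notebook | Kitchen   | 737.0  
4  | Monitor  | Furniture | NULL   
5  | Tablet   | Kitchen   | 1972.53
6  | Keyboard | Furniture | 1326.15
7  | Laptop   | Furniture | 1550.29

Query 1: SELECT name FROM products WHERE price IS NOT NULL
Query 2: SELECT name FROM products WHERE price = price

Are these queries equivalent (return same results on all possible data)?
Yes, equivalent

Both queries return: [('Desk',), ('Keyboard',), ('Laptop',), ('Notebook',), ('Pen',), ('Tablet',)]

Reason: IS NOT NULL vs self-equality (both exclude NULLs)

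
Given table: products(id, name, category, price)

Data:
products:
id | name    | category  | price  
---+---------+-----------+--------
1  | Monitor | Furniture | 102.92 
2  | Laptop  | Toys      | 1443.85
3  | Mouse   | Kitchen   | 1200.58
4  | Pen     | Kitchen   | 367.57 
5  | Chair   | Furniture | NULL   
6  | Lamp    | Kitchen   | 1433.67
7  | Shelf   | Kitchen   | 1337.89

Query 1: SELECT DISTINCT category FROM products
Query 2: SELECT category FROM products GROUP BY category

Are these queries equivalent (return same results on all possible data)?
Yes, equivalent

Both queries return: [('Furniture',), ('Kitchen',), ('Toys',)]

Reason: Both get unique categorys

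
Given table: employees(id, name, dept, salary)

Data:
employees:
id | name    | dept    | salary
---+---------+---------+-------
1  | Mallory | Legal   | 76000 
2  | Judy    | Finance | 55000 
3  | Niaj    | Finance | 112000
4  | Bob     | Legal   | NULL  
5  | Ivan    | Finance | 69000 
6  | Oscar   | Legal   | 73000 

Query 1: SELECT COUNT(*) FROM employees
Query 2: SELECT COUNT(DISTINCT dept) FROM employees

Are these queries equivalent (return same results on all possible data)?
No, not equivalent

Query 1 returns: [(6,)]
Query 2 returns: [(2,)]

Reason: COUNT(*) counts rows, COUNT(DISTINCT dept) counts unique depts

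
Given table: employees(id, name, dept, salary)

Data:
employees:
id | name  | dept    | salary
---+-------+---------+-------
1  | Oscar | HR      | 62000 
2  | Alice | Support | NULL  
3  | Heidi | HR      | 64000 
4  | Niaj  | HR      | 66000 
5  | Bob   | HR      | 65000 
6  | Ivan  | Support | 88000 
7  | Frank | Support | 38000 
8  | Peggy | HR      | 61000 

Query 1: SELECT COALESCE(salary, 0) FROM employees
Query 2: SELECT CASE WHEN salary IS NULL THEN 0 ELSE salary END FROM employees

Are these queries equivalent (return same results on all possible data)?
Yes, equivalent

Both queries return: [(0,), (38000,), (61000,), (62000,), (64000,), (65000,), (66000,), (88000,)]

Reason: COALESCE vs CASE for NULL handling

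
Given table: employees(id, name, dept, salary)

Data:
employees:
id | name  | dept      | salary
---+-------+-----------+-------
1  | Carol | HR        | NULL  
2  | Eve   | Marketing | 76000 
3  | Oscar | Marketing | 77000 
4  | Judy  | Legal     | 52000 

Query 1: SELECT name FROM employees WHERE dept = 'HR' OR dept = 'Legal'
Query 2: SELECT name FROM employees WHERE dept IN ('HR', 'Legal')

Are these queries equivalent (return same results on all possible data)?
Yes, equivalent

Both queries return: [('Carol',), ('Judy',)]

Reason: OR vs IN are equivalent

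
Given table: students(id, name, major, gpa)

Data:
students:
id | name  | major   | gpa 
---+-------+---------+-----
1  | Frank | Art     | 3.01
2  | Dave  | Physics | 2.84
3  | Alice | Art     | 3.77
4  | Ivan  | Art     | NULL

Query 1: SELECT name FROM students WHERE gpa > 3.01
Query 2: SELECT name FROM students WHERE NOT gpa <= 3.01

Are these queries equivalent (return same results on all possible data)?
Yes, equivalent

Both queries return: [('Alice',)]

Reason: Both filter gpa > 3.01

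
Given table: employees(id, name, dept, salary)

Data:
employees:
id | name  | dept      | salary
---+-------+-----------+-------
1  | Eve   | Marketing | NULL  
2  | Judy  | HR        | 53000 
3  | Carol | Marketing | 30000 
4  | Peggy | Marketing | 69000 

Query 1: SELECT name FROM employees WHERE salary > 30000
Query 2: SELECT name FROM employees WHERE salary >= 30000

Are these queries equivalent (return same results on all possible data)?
No, not equivalent

Query 1 returns: [('Judy',), ('Peggy',)]
Query 2 returns: [('Judy',), ('Carol',), ('Peggy',)]

Reason: > vs >= gives different results when salary = 30000 exists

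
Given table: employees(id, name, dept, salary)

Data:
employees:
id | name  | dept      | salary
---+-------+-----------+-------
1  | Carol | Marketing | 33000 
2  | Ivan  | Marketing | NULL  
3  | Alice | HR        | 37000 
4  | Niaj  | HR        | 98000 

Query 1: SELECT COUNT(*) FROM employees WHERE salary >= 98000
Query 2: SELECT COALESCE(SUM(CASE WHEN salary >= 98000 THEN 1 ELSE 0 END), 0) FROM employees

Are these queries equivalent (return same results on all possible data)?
Yes, equivalent

Both queries return: [(1,)]

Reason: COUNT with WHERE vs conditional SUM (COALESCE handles empty-table NULL)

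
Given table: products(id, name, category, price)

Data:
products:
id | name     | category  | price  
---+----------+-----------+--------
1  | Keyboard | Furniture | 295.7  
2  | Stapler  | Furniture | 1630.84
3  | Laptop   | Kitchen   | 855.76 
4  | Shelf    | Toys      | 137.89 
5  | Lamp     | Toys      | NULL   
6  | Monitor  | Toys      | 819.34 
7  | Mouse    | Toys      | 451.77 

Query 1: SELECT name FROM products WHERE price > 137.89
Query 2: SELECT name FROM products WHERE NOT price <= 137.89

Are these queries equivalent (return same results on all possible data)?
Yes, equivalent

Both queries return: [('Keyboard',), ('Laptop',), ('Monitor',), ('Mouse',), ('Stapler',)]

Reason: Both filter price > 137.89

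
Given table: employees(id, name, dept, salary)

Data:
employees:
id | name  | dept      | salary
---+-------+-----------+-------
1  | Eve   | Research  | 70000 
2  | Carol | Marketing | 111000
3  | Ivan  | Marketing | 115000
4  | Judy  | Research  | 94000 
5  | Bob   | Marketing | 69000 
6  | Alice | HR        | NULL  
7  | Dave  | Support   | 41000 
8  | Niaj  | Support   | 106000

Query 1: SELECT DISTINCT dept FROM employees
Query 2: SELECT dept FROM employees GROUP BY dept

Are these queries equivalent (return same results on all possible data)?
Yes, equivalent

Both queries return: [('HR',), ('Marketing',), ('Research',), ('Support',)]

Reason: Both get unique depts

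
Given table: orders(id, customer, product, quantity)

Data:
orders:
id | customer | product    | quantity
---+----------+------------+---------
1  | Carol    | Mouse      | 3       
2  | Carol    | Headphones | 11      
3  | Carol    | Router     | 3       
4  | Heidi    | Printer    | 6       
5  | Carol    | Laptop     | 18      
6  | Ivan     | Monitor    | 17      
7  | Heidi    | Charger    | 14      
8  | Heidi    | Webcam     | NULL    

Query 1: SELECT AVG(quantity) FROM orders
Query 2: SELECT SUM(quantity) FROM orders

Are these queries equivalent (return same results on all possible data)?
No, not equivalent

Query 1 returns: [(10.285714285714286,)]
Query 2 returns: [(72,)]

Reason: AVG vs SUM give different aggregate values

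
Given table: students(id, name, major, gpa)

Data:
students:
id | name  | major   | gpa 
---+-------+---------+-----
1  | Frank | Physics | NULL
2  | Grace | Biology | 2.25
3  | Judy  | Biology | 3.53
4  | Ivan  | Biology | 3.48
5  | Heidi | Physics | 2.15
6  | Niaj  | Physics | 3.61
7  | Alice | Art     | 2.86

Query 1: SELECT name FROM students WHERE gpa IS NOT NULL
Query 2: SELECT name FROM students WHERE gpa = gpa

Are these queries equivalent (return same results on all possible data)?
Yes, equivalent

Both queries return: [('Alice',), ('Grace',), ('Heidi',), ('Ivan',), ('Judy',), ('Niaj',)]

Reason: IS NOT NULL vs self-equality (both exclude NULLs)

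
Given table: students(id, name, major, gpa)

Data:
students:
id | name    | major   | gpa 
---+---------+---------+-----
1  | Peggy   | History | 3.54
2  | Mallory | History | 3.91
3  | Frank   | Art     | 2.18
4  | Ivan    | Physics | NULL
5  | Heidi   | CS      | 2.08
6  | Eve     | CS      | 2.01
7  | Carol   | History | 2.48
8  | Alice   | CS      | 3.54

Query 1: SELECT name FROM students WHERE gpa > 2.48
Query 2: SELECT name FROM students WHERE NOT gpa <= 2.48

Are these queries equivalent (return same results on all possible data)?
Yes, equivalent

Both queries return: [('Alice',), ('Mallory',), ('Peggy',)]

Reason: Both filter gpa > 2.48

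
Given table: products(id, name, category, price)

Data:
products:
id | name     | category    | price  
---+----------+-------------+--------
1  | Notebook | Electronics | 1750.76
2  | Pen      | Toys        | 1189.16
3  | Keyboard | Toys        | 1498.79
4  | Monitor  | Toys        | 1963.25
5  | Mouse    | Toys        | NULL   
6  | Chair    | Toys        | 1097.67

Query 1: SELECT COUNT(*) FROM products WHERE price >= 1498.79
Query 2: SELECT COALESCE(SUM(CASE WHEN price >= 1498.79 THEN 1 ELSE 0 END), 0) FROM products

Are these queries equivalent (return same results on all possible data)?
Yes, equivalent

Both queries return: [(3,)]

Reason: COUNT with WHERE vs conditional SUM (COALESCE handles empty-table NULL)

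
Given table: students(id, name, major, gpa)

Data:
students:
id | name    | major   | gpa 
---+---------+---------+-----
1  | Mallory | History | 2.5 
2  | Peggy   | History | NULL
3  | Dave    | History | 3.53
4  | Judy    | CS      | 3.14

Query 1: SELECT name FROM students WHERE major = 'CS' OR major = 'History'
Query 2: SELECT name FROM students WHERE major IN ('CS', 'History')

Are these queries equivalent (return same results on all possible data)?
Yes, equivalent

Both queries return: [('Dave',), ('Judy',), ('Mallory',), ('Peggy',)]

Reason: OR vs IN are equivalent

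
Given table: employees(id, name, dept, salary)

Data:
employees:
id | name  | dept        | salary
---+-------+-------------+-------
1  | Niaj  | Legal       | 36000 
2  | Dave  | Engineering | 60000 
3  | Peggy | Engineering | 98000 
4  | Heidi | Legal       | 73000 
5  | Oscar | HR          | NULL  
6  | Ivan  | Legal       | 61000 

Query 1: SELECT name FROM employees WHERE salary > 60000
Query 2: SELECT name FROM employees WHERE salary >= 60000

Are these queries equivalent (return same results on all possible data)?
No, not equivalent

Query 1 returns: [('Peggy',), ('Heidi',), ('Ivan',)]
Query 2 returns: [('Dave',), ('Peggy',), ('Heidi',), ('Ivan',)]

Reason: > vs >= gives different results when salary = 60000 exists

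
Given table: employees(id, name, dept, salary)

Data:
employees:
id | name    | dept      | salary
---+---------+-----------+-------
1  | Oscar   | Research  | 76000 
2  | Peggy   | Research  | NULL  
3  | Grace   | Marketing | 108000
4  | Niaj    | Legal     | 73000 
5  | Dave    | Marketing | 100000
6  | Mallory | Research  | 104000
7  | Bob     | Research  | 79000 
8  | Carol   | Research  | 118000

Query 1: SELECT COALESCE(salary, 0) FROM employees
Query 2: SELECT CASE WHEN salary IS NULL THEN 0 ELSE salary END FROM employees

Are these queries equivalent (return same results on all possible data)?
Yes, equivalent

Both queries return: [(0,), (73000,), (76000,), (79000,), (100000,), (104000,), (108000,), (118000,)]

Reason: COALESCE vs CASE for NULL handling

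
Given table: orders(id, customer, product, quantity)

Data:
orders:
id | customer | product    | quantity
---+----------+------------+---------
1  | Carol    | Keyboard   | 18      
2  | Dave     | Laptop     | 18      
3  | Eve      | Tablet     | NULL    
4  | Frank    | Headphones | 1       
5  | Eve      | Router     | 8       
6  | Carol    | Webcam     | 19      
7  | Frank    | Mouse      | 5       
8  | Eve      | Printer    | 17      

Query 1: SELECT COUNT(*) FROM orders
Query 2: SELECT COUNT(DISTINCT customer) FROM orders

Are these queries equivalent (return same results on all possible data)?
No, not equivalent

Query 1 returns: [(8,)]
Query 2 returns: [(4,)]

Reason: COUNT(*) counts rows, COUNT(DISTINCT customer) counts unique customers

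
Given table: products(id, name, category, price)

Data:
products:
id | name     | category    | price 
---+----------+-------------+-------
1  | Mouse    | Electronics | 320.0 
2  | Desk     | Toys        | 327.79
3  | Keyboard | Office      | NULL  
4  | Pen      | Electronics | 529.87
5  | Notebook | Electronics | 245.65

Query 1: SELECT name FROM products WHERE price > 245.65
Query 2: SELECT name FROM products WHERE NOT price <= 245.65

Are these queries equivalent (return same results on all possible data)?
Yes, equivalent

Both queries return: [('Desk',), ('Mouse',), ('Pen',)]

Reason: Both filter price > 245.65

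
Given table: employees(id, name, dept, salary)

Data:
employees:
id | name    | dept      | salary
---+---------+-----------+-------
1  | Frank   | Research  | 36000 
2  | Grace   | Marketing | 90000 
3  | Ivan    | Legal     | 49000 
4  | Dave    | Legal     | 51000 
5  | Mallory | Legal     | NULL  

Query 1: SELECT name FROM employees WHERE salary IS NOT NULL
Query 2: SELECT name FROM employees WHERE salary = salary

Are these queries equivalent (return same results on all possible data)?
Yes, equivalent

Both queries return: [('Dave',), ('Frank',), ('Grace',), ('Ivan',)]

Reason: IS NOT NULL vs self-equality (both exclude NULLs)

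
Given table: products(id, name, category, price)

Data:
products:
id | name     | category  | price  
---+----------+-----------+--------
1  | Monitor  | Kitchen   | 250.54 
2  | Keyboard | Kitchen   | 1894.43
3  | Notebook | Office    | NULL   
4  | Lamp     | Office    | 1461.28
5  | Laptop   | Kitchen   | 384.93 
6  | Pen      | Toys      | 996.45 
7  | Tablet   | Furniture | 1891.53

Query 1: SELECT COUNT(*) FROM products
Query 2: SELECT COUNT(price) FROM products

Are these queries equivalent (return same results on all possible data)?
No, not equivalent

Query 1 returns: [(7,)]
Query 2 returns: [(6,)]

Reason: COUNT(*) includes NULLs, COUNT(column) excludes them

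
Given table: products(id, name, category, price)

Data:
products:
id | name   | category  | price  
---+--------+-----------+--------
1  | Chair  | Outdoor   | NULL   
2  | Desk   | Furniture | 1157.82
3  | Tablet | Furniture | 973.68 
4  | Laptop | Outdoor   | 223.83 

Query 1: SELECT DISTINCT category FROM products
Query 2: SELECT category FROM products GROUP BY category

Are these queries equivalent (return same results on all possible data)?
Yes, equivalent

Both queries return: [('Furniture',), ('Outdoor',)]

Reason: Both get unique categorys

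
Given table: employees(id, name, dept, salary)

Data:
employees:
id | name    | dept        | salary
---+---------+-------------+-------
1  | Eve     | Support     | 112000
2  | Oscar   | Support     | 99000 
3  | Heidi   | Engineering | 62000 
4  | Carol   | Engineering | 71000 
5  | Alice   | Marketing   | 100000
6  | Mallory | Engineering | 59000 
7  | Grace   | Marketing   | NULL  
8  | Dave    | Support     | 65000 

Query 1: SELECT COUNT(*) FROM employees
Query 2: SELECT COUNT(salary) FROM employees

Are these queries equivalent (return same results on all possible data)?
No, not equivalent

Query 1 returns: [(8,)]
Query 2 returns: [(7,)]

Reason: COUNT(*) includes NULLs, COUNT(column) excludes them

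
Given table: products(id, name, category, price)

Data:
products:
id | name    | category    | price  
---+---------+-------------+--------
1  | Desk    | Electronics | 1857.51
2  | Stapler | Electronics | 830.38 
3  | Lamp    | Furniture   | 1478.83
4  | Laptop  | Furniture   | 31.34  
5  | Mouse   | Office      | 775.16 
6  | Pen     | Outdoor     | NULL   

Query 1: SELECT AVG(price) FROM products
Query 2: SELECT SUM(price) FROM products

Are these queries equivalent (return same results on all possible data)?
No, not equivalent

Query 1 returns: [(994.644,)]
Query 2 returns: [(4973.22,)]

Reason: AVG vs SUM give different aggregate values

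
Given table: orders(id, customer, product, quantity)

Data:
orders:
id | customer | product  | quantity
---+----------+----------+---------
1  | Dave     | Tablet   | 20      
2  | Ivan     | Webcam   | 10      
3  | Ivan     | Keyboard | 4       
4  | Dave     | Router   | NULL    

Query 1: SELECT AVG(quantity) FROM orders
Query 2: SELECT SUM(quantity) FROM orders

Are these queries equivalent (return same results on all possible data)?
No, not equivalent

Query 1 returns: [(11.333333333333334,)]
Query 2 returns: [(34,)]

Reason: AVG vs SUM give different aggregate values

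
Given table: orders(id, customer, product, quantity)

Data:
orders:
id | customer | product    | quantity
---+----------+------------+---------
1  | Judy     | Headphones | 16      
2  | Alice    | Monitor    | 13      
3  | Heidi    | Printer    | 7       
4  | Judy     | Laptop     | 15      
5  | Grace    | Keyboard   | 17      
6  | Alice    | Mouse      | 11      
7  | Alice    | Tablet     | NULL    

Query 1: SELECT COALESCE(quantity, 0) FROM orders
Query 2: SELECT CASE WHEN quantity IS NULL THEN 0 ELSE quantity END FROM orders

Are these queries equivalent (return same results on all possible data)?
Yes, equivalent

Both queries return: [(0,), (7,), (11,), (13,), (15,), (16,), (17,)]

Reason: COALESCE vs CASE for NULL handling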